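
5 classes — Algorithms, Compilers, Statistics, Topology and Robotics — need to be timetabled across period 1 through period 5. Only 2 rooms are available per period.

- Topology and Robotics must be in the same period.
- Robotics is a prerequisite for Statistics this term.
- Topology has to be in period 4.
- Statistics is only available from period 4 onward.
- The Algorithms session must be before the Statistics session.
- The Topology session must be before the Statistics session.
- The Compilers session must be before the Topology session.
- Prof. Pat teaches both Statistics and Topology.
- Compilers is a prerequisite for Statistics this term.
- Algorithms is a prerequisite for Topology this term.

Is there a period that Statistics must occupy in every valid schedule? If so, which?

Statistics's window is period 4–period 5.
Topology is fixed at period 4, and Statistics can't share a period with Topology.
So Statistics must be period 5.

period 5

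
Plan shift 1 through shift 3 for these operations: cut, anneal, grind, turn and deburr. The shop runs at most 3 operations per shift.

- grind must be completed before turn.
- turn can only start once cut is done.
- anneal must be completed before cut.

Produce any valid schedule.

deburr -> shift 1, grind -> shift 1, turn -> shift 3, cut -> shift 2, anneal -> shift 1

Checking: anneal(shift 1) before cut(shift 2); cut(shift 2) before turn(shift 3); grind(shift 1) before turn(shift 3); max 3 per shift (cap 3).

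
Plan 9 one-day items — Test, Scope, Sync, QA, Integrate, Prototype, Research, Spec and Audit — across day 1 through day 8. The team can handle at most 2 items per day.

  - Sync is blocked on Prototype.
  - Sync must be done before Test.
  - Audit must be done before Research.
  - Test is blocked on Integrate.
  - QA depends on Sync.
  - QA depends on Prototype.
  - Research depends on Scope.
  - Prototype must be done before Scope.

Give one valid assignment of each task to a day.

Audit -> day 4, Spec -> day 4, Integrate -> day 1, Test -> day 3, QA -> day 3, Scope -> day 2, Sync -> day 2, Research -> day 5, Prototype -> day 1

Checking: Sync(day 2) before QA(day 3); Audit(day 4) before Research(day 5); Sync(day 2) before Test(day 3); Scope(day 2) before Research(day 5); Prototype(day 1) before Scope(day 2); Integrate(day 1) before Test(day 3); Prototype(day 1) before QA(day 3); Prototype(day 1) before Sync(day 2); max 2 per day (cap 2).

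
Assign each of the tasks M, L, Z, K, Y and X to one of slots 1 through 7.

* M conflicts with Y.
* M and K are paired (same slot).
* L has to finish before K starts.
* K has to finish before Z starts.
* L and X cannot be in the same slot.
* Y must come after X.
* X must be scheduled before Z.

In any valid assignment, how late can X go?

Downstream work caps X at 6.
X at 6 is achievable: Y -> 7, X -> 6, L -> 1, M -> 2, Z -> 7, K -> 2.

6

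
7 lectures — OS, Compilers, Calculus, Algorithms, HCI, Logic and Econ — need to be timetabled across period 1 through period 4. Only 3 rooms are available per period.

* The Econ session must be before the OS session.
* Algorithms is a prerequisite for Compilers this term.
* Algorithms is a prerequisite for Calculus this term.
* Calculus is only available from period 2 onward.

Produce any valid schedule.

OS in period 2, Logic in period 3, HCI in period 1, Econ in period 1, Algorithms in period 1, Calculus in period 2, Compilers in period 2

Checking: Econ(period 1) before OS(period 2); Algorithms(period 1) before Calculus(period 2); Algorithms(period 1) before Compilers(period 2); Calculus=period 2 in [period 2,period 4]; max 3 per period (cap 3).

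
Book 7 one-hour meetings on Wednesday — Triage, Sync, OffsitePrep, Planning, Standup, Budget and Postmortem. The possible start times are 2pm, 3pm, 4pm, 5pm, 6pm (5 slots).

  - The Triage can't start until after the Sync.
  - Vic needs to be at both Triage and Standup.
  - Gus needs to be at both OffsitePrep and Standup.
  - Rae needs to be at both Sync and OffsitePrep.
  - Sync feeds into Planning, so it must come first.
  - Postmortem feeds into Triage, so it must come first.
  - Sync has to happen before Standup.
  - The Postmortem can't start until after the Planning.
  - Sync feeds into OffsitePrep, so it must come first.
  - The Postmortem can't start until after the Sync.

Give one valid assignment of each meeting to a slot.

Budget -> 2pm, Sync -> 2pm, Planning -> 3pm, Postmortem -> 4pm, OffsitePrep -> 3pm, Standup -> 4pm, Triage -> 5pm

Checking: Sync(2pm) before Standup(4pm); Planning(3pm) before Postmortem(4pm); Postmortem(4pm) before Triage(5pm); Sync(2pm) before Triage(5pm); Sync(2pm) before OffsitePrep(3pm); Sync(2pm) before Planning(3pm); Sync(2pm) before Postmortem(4pm); Triage(5pm) != Standup(4pm); Sync(2pm) != OffsitePrep(3pm); OffsitePrep(3pm) != Standup(4pm).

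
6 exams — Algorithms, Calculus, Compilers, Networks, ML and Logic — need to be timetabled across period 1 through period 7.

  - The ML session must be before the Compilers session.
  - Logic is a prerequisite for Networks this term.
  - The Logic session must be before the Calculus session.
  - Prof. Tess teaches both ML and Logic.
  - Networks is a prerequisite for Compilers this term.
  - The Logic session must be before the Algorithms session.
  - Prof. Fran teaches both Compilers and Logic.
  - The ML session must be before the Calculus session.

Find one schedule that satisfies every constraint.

Algorithms=period 2; Logic=period 1; Calculus=period 3; Networks=period 2; ML=period 2; Compilers=period 3

Checking: Networks(period 2) before Compilers(period 3); ML(period 2) before Calculus(period 3); Logic(period 1) before Algorithms(period 2); Logic(period 1) before Calculus(period 3); ML(period 2) before Compilers(period 3); Logic(period 1) before Networks(period 2); Compilers(period 3) != Logic(period 1); ML(period 2) != Logic(period 1).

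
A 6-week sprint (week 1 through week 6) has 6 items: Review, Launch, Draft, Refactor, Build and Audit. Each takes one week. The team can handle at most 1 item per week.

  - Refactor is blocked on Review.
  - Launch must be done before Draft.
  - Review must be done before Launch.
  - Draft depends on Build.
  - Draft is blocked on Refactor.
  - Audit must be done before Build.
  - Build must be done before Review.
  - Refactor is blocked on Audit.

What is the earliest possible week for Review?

Precedence pushes Review to at least week 3; downstream work caps Review at week 4.
Review at week 3 is achievable: Review=week 3, Audit=week 1, Draft=week 6, Build=week 2, Launch=week 5, Refactor=week 4.

week 3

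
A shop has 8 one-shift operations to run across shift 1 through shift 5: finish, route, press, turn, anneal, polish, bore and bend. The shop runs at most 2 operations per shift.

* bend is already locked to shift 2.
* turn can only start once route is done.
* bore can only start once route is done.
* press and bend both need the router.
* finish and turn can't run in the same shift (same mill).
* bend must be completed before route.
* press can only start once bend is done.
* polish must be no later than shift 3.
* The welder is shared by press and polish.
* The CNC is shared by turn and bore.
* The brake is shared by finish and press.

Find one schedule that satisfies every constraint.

turn=shift 4, finish=shift 1, polish=shift 1, anneal=shift 2, route=shift 3, bore=shift 5, press=shift 3, bend=shift 2

Checking: route(shift 3) before turn(shift 4); route(shift 3) before bore(shift 5); bend(shift 2) before route(shift 3); bend(shift 2) before press(shift 3); finish(shift 1) != press(shift 3); turn(shift 4) != bore(shift 5); press(shift 3) != bend(shift 2); finish(shift 1) != turn(shift 4); press(shift 3) != polish(shift 1); bend=shift 2 in [shift 2,shift 2]; polish=shift 1 in [shift 1,shift 3]; max 2 per shift (cap 2).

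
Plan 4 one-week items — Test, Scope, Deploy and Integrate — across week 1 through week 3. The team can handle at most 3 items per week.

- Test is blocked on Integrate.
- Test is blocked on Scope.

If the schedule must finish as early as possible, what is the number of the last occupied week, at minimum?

The precedence chain requires at least 2 distinct weeks.
With at most 3 per week and 4 work items, at least 2 weeks are needed.
2 works (last occupied week: week 2): for example Integrate=week 1; Scope=week 1; Deploy=week 1; Test=week 2.

week 2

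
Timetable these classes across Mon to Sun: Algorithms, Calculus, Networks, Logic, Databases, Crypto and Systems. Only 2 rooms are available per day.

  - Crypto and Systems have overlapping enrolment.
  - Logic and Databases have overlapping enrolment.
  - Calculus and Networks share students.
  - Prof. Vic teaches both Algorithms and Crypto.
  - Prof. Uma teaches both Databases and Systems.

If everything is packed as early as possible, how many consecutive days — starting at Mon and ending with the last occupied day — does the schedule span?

With at most 2 per day and 7 classes, at least 4 days are needed.
4 works (last occupied day: Thu): for example Networks -> Tue; Logic -> Tue; Crypto -> Wed; Calculus -> Mon; Databases -> Wed; Algorithms -> Mon; Systems -> Thu.

4 days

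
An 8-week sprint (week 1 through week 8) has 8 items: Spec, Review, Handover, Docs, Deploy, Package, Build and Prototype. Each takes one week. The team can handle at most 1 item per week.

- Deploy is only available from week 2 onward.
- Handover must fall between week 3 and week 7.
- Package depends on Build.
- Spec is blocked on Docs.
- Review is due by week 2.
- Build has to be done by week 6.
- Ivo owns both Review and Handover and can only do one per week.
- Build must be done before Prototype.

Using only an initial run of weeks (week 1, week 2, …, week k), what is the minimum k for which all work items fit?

8 weeks

The precedence chain requires at least 2 distinct weeks.
With at most 1 per week and 8 work items, at least 8 weeks are needed.
Handover can't be placed before week 3, so the schedule must run through at least week 3.
8 works (last occupied week: week 8): for example Docs -> week 5; Handover -> week 3; Package -> week 7; Review -> week 1; Build -> week 2; Prototype -> week 8; Deploy -> week 4; Spec -> week 6.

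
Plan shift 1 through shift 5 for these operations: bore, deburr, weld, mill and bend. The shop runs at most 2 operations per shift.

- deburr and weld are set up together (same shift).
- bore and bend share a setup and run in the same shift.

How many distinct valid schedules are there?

Splitting on bore: it can be shift 1 (12), shift 2 (12), shift 3 (12), shift 4 (12), shift 5 (12). Listing each branch's schedules as (deburr, weld, mill, bend) by shift number:
bore=shift 1: (2,2,3,1) (2,2,4,1) (2,2,5,1) (3,3,2,1) (3,3,4,1) (3,3,5,1) (4,4,2,1) (4,4,3,1) (4,4,5,1) (5,5,2,1) (5,5,3,1) (5,5,4,1) — 12.
bore=shift 2: (1,1,3,2) (1,1,4,2) (1,1,5,2) (3,3,1,2) (3,3,4,2) (3,3,5,2) (4,4,1,2) (4,4,3,2) (4,4,5,2) (5,5,1,2) (5,5,3,2) (5,5,4,2) — 12.
bore=shift 3: (1,1,2,3) (1,1,4,3) (1,1,5,3) (2,2,1,3) (2,2,4,3) (2,2,5,3) (4,4,1,3) (4,4,2,3) (4,4,5,3) (5,5,1,3) (5,5,2,3) (5,5,4,3) — 12.
bore=shift 4: (1,1,2,4) (1,1,3,4) (1,1,5,4) (2,2,1,4) (2,2,3,4) (2,2,5,4) (3,3,1,4) (3,3,2,4) (3,3,5,4) (5,5,1,4) (5,5,2,4) (5,5,3,4) — 12.
bore=shift 5: (1,1,2,5) (1,1,3,5) (1,1,4,5) (2,2,1,5) (2,2,3,5) (2,2,4,5) (3,3,1,5) (3,3,2,5) (3,3,4,5) (4,4,1,5) (4,4,2,5) (4,4,3,5) — 12.
Summing: 12 + 12 + 12 + 12 + 12 = 60.

60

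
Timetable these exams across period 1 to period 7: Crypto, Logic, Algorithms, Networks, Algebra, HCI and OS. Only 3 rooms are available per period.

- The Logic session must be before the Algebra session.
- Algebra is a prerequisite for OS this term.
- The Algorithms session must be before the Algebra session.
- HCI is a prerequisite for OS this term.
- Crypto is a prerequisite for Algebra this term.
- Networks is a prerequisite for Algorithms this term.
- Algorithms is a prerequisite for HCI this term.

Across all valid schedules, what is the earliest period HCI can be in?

Precedence pushes HCI to at least period 3; downstream work caps HCI at period 6.
HCI at period 3 is achievable: HCI in period 3, Algorithms in period 2, Algebra in period 3, OS in period 4, Networks in period 1, Logic in period 1, Crypto in period 1.

period 3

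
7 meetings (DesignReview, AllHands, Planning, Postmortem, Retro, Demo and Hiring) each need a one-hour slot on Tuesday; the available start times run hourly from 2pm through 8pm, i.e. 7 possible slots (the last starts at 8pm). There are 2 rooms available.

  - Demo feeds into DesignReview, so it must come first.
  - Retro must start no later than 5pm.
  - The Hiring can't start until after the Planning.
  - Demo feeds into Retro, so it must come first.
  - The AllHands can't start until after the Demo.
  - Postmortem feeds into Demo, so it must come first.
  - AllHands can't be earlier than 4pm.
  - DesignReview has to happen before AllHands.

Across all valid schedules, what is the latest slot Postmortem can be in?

3pm

Downstream work caps Postmortem at 3pm.
Postmortem at 3pm is achievable: Postmortem -> 3pm, Hiring -> 3pm, DesignReview -> 5pm, AllHands -> 6pm, Demo -> 4pm, Retro -> 5pm, Planning -> 2pm.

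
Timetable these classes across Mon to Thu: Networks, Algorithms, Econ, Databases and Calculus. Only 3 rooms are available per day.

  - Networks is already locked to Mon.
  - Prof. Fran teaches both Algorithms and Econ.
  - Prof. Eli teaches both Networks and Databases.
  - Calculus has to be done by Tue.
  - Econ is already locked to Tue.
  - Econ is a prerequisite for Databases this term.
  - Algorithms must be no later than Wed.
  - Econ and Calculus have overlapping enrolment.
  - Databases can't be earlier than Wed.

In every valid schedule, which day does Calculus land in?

Mon

Calculus's window is Mon–Tue.
Econ is fixed at Tue, and Calculus can't share a day with Econ.
So Calculus must be Mon.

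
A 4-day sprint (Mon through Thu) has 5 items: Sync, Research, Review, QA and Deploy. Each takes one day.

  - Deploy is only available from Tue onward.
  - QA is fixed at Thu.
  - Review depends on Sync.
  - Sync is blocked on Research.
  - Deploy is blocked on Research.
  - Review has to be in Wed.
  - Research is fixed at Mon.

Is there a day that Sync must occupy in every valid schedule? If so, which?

Research is fixed at Mon and must come before Sync, so Sync is at least Tue.
Review is fixed at Wed and must come after Sync, so Sync is at most Tue.
So Sync must be Tue.

Tue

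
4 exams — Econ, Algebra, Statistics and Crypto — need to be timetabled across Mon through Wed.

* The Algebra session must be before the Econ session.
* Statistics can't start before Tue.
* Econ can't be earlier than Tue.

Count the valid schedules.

18

Splitting on Econ: it can be Tue (6), Wed (12). Listing each branch's schedules as (Algebra, Statistics, Crypto):
Econ=Tue: (Mon,Tue,Mon) (Mon,Tue,Tue) (Mon,Tue,Wed) (Mon,Wed,Mon) (Mon,Wed,Tue) (Mon,Wed,Wed) — 6.
Econ=Wed: (Mon,Tue,Mon) (Mon,Tue,Tue) (Mon,Tue,Wed) (Mon,Wed,Mon) (Mon,Wed,Tue) (Mon,Wed,Wed) (Tue,Tue,Mon) (Tue,Tue,Tue) (Tue,Tue,Wed) (Tue,Wed,Mon) (Tue,Wed,Tue) (Tue,Wed,Wed) — 12.
Summing: 6 + 12 = 18.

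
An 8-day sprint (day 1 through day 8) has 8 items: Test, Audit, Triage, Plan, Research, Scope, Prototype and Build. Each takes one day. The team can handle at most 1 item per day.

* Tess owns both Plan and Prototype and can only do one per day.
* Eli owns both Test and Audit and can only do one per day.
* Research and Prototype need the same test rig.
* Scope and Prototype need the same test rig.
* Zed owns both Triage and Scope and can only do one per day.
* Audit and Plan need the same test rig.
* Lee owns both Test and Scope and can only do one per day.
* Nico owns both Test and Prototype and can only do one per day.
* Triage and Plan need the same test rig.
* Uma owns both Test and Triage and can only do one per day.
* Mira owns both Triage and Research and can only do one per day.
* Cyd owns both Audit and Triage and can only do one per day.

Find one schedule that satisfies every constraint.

Triage=day 3; Prototype=day 7; Test=day 1; Build=day 8; Research=day 5; Scope=day 6; Plan=day 4; Audit=day 2

Checking: Test(day 1) != Prototype(day 7); Research(day 5) != Prototype(day 7); Triage(day 3) != Research(day 5); Plan(day 4) != Prototype(day 7); Test(day 1) != Triage(day 3); Test(day 1) != Audit(day 2); Triage(day 3) != Plan(day 4); Scope(day 6) != Prototype(day 7); Audit(day 2) != Plan(day 4); Test(day 1) != Scope(day 6); Triage(day 3) != Scope(day 6); Audit(day 2) != Triage(day 3); max 1 per day (cap 1).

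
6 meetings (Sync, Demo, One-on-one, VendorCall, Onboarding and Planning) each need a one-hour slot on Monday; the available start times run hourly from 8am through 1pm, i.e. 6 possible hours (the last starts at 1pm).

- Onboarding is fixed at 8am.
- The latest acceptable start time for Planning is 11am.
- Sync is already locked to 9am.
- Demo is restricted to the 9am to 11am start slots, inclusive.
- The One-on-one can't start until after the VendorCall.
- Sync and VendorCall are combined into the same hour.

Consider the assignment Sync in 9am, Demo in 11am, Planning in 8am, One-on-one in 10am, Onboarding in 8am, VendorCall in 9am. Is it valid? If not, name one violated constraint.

Onboarding is fixed at 8am — holds.
The One-on-one can't start until after the VendorCall — holds.
Demo is restricted to the 9am to 11am start slots, inclusive — holds.
Sync is already locked to 9am — holds.
The latest acceptable start time for Planning is 11am — holds.
Sync and VendorCall are combined into the same hour — holds.

Valid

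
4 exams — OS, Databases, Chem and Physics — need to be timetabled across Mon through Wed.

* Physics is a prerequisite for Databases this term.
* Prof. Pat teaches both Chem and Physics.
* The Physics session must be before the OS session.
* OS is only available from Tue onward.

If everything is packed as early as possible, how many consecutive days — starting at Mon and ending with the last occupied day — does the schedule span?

2

The precedence chain requires at least 2 distinct days.
2 works (last occupied day: Tue): for example Chem in Tue; Databases in Tue; OS in Tue; Physics in Mon.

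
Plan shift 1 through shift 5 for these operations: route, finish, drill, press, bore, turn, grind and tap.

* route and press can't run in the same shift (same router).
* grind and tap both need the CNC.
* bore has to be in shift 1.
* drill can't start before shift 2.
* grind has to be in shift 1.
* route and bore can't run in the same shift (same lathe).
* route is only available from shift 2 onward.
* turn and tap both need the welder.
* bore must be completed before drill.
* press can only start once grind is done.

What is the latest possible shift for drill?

shift 5

Drill is available from shift 2.
drill at shift 5 is achievable: tap=shift 2, finish=shift 1, press=shift 3, route=shift 2, grind=shift 1, bore=shift 1, drill=shift 5, turn=shift 1.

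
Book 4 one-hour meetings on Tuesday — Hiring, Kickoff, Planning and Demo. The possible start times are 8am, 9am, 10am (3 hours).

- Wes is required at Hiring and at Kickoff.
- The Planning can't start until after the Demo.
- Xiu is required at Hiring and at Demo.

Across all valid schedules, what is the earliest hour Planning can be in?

9am

Precedence pushes Planning to at least 9am.
Planning at 9am is achievable: Planning in 9am; Demo in 8am; Kickoff in 8am; Hiring in 9am.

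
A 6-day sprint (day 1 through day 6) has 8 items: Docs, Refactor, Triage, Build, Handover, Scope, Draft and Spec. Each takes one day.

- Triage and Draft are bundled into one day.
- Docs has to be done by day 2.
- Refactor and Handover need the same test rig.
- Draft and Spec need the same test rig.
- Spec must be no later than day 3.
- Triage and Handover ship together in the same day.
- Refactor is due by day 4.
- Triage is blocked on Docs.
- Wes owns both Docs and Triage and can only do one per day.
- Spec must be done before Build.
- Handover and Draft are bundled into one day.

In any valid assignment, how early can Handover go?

Handover must be in the same day as Triage, which can't be before day 2, so Handover is at least day 2.
Handover at day 2 is achievable: Draft=day 2, Triage=day 2, Docs=day 1, Scope=day 1, Spec=day 1, Build=day 2, Handover=day 2, Refactor=day 1.

day 2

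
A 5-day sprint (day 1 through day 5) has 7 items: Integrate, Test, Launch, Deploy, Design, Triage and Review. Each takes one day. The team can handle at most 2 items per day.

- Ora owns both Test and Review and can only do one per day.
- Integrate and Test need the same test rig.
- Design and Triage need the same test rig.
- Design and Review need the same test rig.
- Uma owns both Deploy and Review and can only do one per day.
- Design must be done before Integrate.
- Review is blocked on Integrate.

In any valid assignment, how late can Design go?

Downstream work caps Design at day 3.
Design at day 3 is achievable: Integrate -> day 4, Test -> day 1, Design -> day 3, Triage -> day 2, Review -> day 5, Launch -> day 1, Deploy -> day 2.

day 3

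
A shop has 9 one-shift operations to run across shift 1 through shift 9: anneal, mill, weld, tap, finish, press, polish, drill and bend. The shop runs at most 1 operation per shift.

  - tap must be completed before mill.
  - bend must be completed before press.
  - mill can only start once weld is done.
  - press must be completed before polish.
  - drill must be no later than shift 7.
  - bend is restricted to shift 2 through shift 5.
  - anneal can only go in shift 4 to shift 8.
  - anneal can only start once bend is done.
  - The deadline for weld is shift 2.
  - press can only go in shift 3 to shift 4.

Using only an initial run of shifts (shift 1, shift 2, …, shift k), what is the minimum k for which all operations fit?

The precedence chain requires at least 3 distinct shifts.
With at most 1 per shift and 9 operations, at least 9 shifts are needed.
anneal can't be placed before shift 4, so the schedule must run through at least shift 4.
9 works (last occupied shift: shift 9): for example weld -> shift 1, mill -> shift 7, anneal -> shift 4, tap -> shift 6, bend -> shift 2, polish -> shift 8, finish -> shift 9, drill -> shift 5, press -> shift 3.

9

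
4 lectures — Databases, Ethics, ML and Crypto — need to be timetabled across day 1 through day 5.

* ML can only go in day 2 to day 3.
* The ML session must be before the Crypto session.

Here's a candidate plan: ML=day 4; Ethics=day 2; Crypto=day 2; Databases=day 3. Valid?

Invalid. The ML session must be before the Crypto session.

ML can only go in day 2 to day 3 — violated.
The ML session must be before the Crypto session — violated.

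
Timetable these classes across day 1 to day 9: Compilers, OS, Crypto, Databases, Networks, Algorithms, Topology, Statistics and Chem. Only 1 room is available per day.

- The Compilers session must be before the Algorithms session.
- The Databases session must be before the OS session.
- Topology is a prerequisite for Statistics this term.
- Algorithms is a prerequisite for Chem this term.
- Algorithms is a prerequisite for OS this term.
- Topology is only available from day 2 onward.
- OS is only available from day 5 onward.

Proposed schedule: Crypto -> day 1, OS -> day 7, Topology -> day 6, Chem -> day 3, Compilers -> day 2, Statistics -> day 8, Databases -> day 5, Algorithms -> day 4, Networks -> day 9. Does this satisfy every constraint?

No — it violates: Algorithms is a prerequisite for Chem this term

The Databases session must be before the OS session — holds.
Algorithms is a prerequisite for Chem this term — violated.
Algorithms is a prerequisite for OS this term — holds.
Topology is a prerequisite for Statistics this term — holds.
OS is only available from day 5 onward — holds.
Topology is only available from day 2 onward — holds.
Only 1 room is available per day — holds.
The Compilers session must be before the Algorithms session — holds.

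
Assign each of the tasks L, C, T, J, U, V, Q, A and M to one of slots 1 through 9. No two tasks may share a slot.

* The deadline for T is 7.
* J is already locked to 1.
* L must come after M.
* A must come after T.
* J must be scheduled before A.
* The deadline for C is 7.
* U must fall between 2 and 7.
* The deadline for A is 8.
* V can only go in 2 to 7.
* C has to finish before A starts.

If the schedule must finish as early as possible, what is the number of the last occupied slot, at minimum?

The precedence chain requires at least 2 distinct slots.
With at most 1 per slot and 9 tasks, at least 9 slots are needed.
9 works (last occupied slot: 9): for example T -> 5, U -> 2, M -> 7, A -> 6, J -> 1, C -> 4, L -> 8, V -> 3, Q -> 9.

9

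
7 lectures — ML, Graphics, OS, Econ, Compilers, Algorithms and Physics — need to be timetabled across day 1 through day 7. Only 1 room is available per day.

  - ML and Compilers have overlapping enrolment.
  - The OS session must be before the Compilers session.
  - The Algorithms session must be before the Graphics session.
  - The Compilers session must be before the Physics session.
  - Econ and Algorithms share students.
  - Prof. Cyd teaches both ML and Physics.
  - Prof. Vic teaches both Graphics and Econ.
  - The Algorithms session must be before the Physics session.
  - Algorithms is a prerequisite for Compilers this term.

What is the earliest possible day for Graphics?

day 2

Precedence pushes Graphics to at least day 2.
Graphics at day 2 is achievable: OS in day 3; Graphics in day 2; Algorithms in day 1; Compilers in day 4; Econ in day 7; ML in day 6; Physics in day 5.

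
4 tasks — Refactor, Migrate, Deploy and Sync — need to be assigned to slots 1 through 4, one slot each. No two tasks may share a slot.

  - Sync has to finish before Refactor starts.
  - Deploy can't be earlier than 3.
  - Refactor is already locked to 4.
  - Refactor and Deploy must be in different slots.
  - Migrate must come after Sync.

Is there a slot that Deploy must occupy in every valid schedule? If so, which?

Deploy's window is 3–4.
Refactor is fixed at 4, and Deploy can't share a slot with Refactor.
So Deploy must be 3.

3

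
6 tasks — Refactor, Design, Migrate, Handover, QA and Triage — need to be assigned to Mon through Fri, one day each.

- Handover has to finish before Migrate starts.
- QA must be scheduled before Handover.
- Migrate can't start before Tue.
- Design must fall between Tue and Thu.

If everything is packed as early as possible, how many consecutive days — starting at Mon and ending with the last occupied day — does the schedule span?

3

The precedence chain requires at least 3 distinct days.
3 works (last occupied day: Wed): for example Triage in Mon; Refactor in Mon; Design in Tue; Handover in Tue; QA in Mon; Migrate in Wed.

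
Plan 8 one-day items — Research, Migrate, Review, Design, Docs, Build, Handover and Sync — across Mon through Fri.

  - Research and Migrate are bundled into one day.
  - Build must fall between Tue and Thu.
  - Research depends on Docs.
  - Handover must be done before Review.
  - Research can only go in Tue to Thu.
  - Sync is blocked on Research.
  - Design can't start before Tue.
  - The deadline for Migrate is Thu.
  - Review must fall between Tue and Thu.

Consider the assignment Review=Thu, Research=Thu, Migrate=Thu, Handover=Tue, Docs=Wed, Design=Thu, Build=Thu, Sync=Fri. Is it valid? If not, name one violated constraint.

Yes

Design can't start before Tue — holds.
Sync is blocked on Research — holds.
Research can only go in Tue to Thu — holds.
Review must fall between Tue and Thu — holds.
Research and Migrate are bundled into one day — holds.
Handover must be done before Review — holds.
Research depends on Docs — holds.
The deadline for Migrate is Thu — holds.
Build must fall between Tue and Thu — holds.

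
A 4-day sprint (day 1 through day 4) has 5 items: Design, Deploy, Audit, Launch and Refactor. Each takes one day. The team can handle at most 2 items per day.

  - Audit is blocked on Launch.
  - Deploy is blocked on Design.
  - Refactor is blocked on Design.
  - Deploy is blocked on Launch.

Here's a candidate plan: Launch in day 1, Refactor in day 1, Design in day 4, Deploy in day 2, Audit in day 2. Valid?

Audit is blocked on Launch — holds.
Deploy is blocked on Design — violated.
Refactor is blocked on Design — violated.
Deploy is blocked on Launch — holds.
The team can handle at most 2 items per day — holds.

No. Refactor is blocked on Design is not satisfied.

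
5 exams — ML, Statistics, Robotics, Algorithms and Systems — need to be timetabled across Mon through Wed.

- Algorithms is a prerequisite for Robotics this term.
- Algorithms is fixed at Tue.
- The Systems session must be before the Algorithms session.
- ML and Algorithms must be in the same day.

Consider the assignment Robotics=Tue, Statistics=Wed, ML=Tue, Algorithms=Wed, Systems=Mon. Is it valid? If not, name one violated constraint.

Algorithms is fixed at Tue — violated.
The Systems session must be before the Algorithms session — holds.
Algorithms is a prerequisite for Robotics this term — violated.
ML and Algorithms must be in the same day — violated.

No — it violates: Algorithms is a prerequisite for Robotics this term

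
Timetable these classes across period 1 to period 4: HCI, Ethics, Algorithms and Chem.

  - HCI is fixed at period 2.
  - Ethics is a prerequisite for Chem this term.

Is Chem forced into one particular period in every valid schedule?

Chem can be period 2 (e.g. Ethics -> period 1; Algorithms -> period 1; HCI -> period 2; Chem -> period 2) or period 3 (e.g. Algorithms -> period 1; HCI -> period 2; Ethics -> period 1; Chem -> period 3).

No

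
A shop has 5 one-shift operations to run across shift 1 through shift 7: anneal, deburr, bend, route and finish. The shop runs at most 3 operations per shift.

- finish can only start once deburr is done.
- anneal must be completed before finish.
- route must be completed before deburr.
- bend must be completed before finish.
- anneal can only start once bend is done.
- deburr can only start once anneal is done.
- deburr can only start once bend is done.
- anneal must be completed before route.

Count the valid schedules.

21

Splitting on anneal: it can be shift 2 (10), shift 3 (8), shift 4 (3). Listing each branch's schedules as (deburr, bend, route, finish) by shift number:
anneal=shift 2: (4,1,3,5) (4,1,3,6) (4,1,3,7) (5,1,3,6) (5,1,3,7) (5,1,4,6) (5,1,4,7) (6,1,3,7) (6,1,4,7) (6,1,5,7) — 10.
anneal=shift 3: (5,1,4,6) (5,1,4,7) (5,2,4,6) (5,2,4,7) (6,1,4,7) (6,1,5,7) (6,2,4,7) (6,2,5,7) — 8.
anneal=shift 4: (6,1,5,7) (6,2,5,7) (6,3,5,7) — 3.
Summing: 10 + 8 + 3 = 21.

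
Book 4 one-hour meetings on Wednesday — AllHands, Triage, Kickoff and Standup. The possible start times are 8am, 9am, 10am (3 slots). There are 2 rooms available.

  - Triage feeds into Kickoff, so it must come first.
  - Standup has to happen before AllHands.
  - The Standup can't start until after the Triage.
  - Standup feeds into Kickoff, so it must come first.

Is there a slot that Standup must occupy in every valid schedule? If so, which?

Precedence pushes Standup to at least 9am; downstream work caps Standup at 9am.
So Standup is pinned to 9am.

9am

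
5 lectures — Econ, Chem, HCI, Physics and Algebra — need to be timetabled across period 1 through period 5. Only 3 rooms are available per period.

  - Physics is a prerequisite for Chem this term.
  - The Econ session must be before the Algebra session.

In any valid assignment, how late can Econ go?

Downstream work caps Econ at period 4.
Econ at period 4 is achievable: Algebra -> period 5; Econ -> period 4; Chem -> period 2; Physics -> period 1; HCI -> period 1.

period 4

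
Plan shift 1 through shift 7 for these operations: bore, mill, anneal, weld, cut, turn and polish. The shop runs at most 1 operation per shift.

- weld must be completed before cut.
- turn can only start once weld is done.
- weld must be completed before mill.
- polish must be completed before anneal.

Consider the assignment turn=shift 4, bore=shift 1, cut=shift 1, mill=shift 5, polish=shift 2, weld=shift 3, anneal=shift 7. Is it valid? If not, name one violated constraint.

No — it violates: The shop runs at most 1 operation per shift

polish must be completed before anneal — holds.
weld must be completed before mill — holds.
The shop runs at most 1 operation per shift — violated.
turn can only start once weld is done — holds.
weld must be completed before cut — violated.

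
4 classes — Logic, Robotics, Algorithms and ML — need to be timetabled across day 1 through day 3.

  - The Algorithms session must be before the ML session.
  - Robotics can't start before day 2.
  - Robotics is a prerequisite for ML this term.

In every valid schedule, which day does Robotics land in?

Robotics is available from day 2; downstream work caps Robotics at day 2.
So Robotics is pinned to day 2.

day 2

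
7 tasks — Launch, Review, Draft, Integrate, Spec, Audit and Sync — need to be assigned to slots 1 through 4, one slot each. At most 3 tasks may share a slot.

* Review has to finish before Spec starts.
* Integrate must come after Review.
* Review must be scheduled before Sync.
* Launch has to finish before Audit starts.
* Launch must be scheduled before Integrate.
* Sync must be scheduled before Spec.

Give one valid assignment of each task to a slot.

Spec=3; Sync=2; Launch=1; Review=1; Audit=2; Integrate=2; Draft=1

Checking: Review(1) before Spec(3); Review(1) before Integrate(2); Launch(1) before Audit(2); Review(1) before Sync(2); Sync(2) before Spec(3); Launch(1) before Integrate(2); max 3 per slot (cap 3).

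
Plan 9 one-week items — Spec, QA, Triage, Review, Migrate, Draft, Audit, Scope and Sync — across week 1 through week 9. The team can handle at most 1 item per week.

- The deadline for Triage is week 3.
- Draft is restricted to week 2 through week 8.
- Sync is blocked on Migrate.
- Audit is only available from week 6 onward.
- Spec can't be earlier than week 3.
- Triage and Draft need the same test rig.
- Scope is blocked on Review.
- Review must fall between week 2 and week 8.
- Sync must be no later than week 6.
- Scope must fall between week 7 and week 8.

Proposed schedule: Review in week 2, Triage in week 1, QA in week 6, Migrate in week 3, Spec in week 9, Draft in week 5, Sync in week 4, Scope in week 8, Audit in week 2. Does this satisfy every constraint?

Sync must be no later than week 6 — holds.
Scope must fall between week 7 and week 8 — holds.
Audit is only available from week 6 onward — violated.
The deadline for Triage is week 3 — holds.
Triage and Draft need the same test rig — holds.
Sync is blocked on Migrate — holds.
Spec can't be earlier than week 3 — holds.
Draft is restricted to week 2 through week 8 — holds.
The team can handle at most 1 item per week — violated.
Scope is blocked on Review — holds.
Review must fall between week 2 and week 8 — holds.

No. Audit is only available from week 6 onward is not satisfied.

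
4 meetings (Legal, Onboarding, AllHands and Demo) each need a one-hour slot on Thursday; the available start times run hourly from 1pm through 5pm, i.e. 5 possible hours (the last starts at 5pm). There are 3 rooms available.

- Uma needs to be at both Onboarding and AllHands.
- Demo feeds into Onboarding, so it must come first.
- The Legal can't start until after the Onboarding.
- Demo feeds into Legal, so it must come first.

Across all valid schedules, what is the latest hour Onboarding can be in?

Precedence pushes Onboarding to at least 2pm; downstream work caps Onboarding at 4pm.
Onboarding at 4pm is achievable: AllHands=1pm; Onboarding=4pm; Legal=5pm; Demo=1pm.

4pm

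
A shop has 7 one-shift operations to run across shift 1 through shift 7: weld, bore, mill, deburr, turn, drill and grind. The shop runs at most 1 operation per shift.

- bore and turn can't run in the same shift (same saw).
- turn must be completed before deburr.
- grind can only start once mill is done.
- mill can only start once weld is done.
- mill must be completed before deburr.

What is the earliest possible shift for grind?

Precedence pushes grind to at least shift 3.
grind at shift 3 is achievable: bore -> shift 6; turn -> shift 4; drill -> shift 7; grind -> shift 3; mill -> shift 2; weld -> shift 1; deburr -> shift 5.

shift 3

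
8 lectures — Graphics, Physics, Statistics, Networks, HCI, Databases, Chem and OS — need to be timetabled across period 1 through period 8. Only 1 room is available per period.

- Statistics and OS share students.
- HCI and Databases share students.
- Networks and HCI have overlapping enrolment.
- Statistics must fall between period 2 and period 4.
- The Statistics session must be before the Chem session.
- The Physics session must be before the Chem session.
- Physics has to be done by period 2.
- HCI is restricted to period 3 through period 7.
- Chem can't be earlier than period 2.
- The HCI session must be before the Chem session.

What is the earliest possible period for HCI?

period 3

HCI is available from period 3; HCI's own window allows nothing later than period 7.
HCI at period 3 is achievable: Graphics -> period 5; Databases -> period 7; Statistics -> period 2; OS -> period 8; Networks -> period 6; Physics -> period 1; HCI -> period 3; Chem -> period 4.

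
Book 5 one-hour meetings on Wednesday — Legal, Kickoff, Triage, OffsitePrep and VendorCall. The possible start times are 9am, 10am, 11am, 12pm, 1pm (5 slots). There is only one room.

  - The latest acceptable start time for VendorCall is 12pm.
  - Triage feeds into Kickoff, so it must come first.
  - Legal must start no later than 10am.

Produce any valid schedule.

VendorCall=10am, Triage=11am, Kickoff=12pm, OffsitePrep=1pm, Legal=9am

Checking: Triage(11am) before Kickoff(12pm); Legal=9am in [9am,10am]; VendorCall=10am in [9am,12pm]; max 1 per slot (cap 1).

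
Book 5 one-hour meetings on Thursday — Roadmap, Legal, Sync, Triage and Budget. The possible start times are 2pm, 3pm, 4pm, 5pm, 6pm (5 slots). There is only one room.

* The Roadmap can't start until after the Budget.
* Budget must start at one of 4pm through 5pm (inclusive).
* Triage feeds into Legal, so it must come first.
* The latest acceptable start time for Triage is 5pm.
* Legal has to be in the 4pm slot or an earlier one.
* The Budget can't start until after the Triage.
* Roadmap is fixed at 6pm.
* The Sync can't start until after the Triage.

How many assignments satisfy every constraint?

3

Enumerating: Roadmap=6pm, Legal=3pm, Sync=5pm, Triage=2pm, Budget=4pm | Budget in 5pm; Roadmap in 6pm; Sync in 4pm; Triage in 2pm; Legal in 3pm | Triage -> 2pm, Sync -> 3pm, Budget -> 5pm, Legal -> 4pm, Roadmap -> 6pm.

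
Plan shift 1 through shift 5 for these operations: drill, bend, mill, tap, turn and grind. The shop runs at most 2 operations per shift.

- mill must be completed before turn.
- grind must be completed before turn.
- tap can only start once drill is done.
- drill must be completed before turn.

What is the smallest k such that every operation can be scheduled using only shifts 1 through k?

The precedence chain requires at least 2 distinct shifts.
With at most 2 per shift and 6 operations, at least 3 shifts are needed.
3 works (last occupied shift: shift 3): for example mill=shift 1; bend=shift 3; drill=shift 1; turn=shift 3; grind=shift 2; tap=shift 2.

3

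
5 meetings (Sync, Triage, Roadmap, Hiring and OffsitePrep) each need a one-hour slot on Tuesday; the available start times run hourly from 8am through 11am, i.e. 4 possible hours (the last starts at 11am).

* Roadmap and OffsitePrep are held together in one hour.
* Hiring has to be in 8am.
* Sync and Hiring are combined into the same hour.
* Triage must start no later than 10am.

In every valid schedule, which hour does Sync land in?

8am

Sync must be in the same hour as Hiring, which can't be after 8am, so Sync is at most 8am.
So Sync is pinned to 8am.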